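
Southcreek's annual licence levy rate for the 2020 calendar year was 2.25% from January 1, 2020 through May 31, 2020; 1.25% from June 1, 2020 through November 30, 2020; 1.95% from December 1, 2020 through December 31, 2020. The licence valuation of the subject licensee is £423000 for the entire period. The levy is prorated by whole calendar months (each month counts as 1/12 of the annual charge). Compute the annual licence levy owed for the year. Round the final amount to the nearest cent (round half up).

January 1 – May 31, 2020: 5 months at 2.25% → £423000 × 2.25% × 5/12 = £3965.6250
June 1 – November 30, 2020: 6 months at 1.25% → £423000 × 1.25% × 6/12 = £2643.7500
December 1 – December 31, 2020: 1 month at 1.95% → £423000 × 1.95% × 1/12 = £687.3750
Total = £7296.7500

£7296.75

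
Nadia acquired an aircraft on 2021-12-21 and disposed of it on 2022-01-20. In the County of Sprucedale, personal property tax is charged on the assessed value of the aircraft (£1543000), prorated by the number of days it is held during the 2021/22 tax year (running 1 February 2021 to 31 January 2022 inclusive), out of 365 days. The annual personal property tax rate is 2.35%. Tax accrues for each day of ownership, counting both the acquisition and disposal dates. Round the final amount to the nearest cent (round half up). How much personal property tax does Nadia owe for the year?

£3079.66

Days held (2021-12-21 to 2022-01-20): 31 out of 365
Tax = £1543000 × 2.35% × 31/365 = £3079.6589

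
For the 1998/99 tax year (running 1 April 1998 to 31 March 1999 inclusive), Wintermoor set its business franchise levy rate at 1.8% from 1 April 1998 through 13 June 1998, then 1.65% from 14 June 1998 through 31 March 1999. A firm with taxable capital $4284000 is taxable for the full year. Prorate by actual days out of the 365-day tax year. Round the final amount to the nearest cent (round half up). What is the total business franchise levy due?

1 April – 13 June 1998: 74 days at 1.8% → $4284000 × 1.8% × 74/365 = $15633.6658
14 June 1998 – 31 March 1999: 291 days at 1.65% → $4284000 × 1.65% × 291/365 = $56355.1397
Total = $71988.8055

$71988.81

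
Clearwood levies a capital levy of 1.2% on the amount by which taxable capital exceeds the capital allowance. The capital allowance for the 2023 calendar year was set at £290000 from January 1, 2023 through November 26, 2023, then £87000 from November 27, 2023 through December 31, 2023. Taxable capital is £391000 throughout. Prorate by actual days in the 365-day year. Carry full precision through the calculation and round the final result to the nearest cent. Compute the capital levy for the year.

£1445.59

January 1 – November 26, 2023: 330 days, exemption £290000 → (£391000 − £290000) × 1.2% × 330/365 = £1095.7808
November 27 – December 31, 2023: 35 days, exemption £87000 → (£391000 − £87000) × 1.2% × 35/365 = £349.8082
Total = £1445.5890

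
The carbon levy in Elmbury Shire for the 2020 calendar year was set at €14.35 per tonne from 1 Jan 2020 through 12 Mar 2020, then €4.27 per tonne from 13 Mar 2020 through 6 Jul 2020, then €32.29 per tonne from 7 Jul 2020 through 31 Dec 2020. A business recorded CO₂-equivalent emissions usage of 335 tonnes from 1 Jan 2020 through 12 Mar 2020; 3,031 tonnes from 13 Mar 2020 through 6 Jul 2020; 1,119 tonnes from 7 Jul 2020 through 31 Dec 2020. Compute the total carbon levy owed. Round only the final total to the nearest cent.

1 Jan – 12 Mar 2020: 335 tonnes at €14.35/tonne → €4,807.25
13 Mar – 6 Jul 2020: 3,031 tonnes at €4.27/tonne → €12,942.37
7 Jul – 31 Dec 2020: 1,119 tonnes at €32.29/tonne → €36,132.51

€53,882.13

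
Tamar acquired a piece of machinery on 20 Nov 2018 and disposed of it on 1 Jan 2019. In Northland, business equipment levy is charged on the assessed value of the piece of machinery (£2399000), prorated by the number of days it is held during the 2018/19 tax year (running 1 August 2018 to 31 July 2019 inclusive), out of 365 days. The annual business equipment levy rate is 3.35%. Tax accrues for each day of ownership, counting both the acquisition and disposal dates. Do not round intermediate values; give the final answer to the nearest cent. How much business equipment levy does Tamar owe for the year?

Days held (20 Nov 2018 – 1 Jan 2019): 43 out of 365
Tax = £2399000 × 3.35% × 43/365 = £9467.8342

£9467.83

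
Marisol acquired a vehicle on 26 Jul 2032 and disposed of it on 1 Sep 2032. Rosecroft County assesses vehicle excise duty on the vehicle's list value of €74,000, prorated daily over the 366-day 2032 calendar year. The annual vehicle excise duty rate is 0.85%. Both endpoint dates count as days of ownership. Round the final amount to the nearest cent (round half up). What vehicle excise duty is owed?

€65.31

Days held (26 Jul – 1 Sep 2032): 38 out of 366
Tax = €74,000 × 0.85% × 38/366 = €65.3060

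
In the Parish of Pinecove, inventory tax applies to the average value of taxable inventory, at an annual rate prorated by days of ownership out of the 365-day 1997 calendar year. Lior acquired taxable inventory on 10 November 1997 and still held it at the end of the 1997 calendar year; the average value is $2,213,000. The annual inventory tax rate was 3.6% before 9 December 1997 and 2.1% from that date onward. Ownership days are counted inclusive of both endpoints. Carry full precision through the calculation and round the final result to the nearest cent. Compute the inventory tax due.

$9,258.22

10 November – 8 December 1997: 29 days at 3.6% → $2,213,000 × 3.6% × 29/365 = $6,329.7863
9 December – 31 December 1997: 23 days at 2.1% → $2,213,000 × 2.1% × 23/365 = $2,928.4356
Total = $9,258.2219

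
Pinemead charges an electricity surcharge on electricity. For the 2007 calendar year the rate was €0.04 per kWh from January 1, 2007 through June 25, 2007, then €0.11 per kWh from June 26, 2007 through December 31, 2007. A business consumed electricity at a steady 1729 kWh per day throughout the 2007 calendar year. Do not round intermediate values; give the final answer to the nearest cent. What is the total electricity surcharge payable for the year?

January 1 – June 25, 2007: 176 days × 1729 kWh/day = 304,304 kWh at €0.04/kWh → €12,172.16
June 26 – December 31, 2007: 189 days × 1729 kWh/day = 326,781 kWh at €0.11/kWh → €35,945.91

€48,118.07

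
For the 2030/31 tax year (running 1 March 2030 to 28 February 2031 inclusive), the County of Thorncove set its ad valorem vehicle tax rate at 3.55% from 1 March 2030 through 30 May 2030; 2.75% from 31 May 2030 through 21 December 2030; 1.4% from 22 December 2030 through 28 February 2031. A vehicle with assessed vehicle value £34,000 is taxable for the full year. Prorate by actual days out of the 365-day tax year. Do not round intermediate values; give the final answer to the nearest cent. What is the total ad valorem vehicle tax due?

1 March – 30 May 2030: 91 days at 3.55% → £34,000 × 3.55% × 91/365 = £300.9233
31 May – 21 December 2030: 205 days at 2.75% → £34,000 × 2.75% × 205/365 = £525.1370
22 December 2030 – 28 February 2031: 69 days at 1.4% → £34,000 × 1.4% × 69/365 = £89.9836
Total = £916.0438

£916.04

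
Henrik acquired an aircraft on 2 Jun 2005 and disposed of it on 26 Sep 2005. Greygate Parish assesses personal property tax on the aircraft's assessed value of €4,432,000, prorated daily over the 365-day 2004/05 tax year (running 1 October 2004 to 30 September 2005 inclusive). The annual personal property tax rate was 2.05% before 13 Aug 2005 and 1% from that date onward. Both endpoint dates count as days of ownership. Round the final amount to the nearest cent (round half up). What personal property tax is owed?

2 Jun – 12 Aug 2005: 72 days at 2.05% → €4,432,000 × 2.05% × 72/365 = €17,922.2795
13 Aug – 26 Sep 2005: 45 days at 1% → €4,432,000 × 1% × 45/365 = €5,464.1096
Total = €23,386.3890

€23,386.39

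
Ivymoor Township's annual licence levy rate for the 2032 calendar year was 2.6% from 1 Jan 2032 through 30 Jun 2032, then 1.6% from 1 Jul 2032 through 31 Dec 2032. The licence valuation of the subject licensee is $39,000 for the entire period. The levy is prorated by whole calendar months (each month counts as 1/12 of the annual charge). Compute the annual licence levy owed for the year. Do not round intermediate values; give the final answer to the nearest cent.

$819.00

1 Jan – 30 Jun 2032: 6 months at 2.6% → $39,000 × 2.6% × 6/12 = $507.0000
1 Jul – 31 Dec 2032: 6 months at 1.6% → $39,000 × 1.6% × 6/12 = $312.0000
Total = $819.0000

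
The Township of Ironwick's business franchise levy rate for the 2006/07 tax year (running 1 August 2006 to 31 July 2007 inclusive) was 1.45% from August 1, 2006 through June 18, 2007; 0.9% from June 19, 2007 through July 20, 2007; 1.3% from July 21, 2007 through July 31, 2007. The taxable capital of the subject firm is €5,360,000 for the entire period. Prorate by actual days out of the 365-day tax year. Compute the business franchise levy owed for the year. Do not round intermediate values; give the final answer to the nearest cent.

August 1, 2006 – June 18, 2007: 322 days at 1.45% → €5,360,000 × 1.45% × 322/365 = €68,563.9452
June 19 – July 20, 2007: 32 days at 0.9% → €5,360,000 × 0.9% × 32/365 = €4,229.2603
July 21 – July 31, 2007: 11 days at 1.3% → €5,360,000 × 1.3% × 11/365 = €2,099.9452
Total = €74,893.1507

€74,893.15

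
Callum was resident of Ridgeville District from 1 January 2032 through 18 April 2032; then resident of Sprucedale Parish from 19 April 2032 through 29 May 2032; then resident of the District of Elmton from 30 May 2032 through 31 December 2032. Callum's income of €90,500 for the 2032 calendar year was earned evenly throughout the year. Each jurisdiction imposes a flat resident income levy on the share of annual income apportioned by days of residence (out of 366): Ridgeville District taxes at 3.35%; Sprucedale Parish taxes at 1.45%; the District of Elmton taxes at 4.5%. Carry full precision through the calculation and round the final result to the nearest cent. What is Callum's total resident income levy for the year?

Ridgeville District, 1 January – 18 April 2032: 109 days → €90,500 × 3.35% × 109/366 = €902.8982
Sprucedale Parish, 19 April – 29 May 2032: 41 days → €90,500 × 1.45% × 41/366 = €147.0007
The District of Elmton, 30 May – 31 December 2032: 216 days → €90,500 × 4.5% × 216/366 = €2,403.4426
Total = €3,453.3415

€3,453.34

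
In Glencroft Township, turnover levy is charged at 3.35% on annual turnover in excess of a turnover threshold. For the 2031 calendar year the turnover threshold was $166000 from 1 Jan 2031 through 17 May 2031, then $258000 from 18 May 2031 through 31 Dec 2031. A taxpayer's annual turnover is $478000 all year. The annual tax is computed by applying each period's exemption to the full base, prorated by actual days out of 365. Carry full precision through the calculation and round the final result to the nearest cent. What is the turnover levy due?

1 Jan – 17 May 2031: 137 days, exemption $166000 → ($478000 − $166000) × 3.35% × 137/365 = $3923.0795
18 May – 31 Dec 2031: 228 days, exemption $258000 → ($478000 − $258000) × 3.35% × 228/365 = $4603.7260
Total = $8526.8055

$8526.81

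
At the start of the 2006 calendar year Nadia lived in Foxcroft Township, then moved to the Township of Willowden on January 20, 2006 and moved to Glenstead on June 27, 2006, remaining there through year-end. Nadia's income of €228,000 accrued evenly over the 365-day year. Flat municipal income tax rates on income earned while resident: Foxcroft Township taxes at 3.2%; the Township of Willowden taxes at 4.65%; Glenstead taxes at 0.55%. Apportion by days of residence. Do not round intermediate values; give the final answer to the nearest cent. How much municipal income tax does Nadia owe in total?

Foxcroft Township, January 1 – January 19, 2006: 19 days → €228,000 × 3.2% × 19/365 = €379.7918
The Township of Willowden, January 20 – June 26, 2006: 158 days → €228,000 × 4.65% × 158/365 = €4,589.3589
Glenstead, June 27 – December 31, 2006: 188 days → €228,000 × 0.55% × 188/365 = €645.8959
Total = €5,615.0466

€5,615.05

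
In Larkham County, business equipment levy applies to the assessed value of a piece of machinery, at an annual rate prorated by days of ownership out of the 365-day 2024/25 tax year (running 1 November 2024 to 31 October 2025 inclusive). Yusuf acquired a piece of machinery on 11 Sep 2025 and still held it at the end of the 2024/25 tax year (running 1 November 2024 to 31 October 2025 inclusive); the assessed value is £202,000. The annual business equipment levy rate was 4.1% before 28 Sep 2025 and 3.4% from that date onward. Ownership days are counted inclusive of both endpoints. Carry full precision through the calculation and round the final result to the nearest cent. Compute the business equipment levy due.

11 Sep – 27 Sep 2025: 17 days at 4.1% → £202,000 × 4.1% × 17/365 = £385.7370
28 Sep – 31 Oct 2025: 34 days at 3.4% → £202,000 × 3.4% × 34/365 = £639.7589
Total = £1,025.4959

£1,025.50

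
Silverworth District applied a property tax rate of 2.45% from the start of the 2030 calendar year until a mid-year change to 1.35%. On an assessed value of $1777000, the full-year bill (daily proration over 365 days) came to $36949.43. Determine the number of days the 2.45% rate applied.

Let d = days at the first rate; then 365 − d days at the second rate.
$1777000 × [2.45%·d + 1.35%·(365−d)] / 365 = $36949.43
Solving gives d = 242, so the new rate took effect on August 31, 2030.

242 days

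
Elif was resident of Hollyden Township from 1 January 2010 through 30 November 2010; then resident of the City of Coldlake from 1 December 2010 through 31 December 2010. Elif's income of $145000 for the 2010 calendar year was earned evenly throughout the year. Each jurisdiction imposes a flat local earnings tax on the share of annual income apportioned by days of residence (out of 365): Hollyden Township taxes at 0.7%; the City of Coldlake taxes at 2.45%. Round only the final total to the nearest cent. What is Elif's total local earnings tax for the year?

$1230.51

Hollyden Township, 1 January – 30 November 2010: 334 days → $145000 × 0.7% × 334/365 = $928.7945
The City of Coldlake, 1 December – 31 December 2010: 31 days → $145000 × 2.45% × 31/365 = $301.7192
Total = $1230.5137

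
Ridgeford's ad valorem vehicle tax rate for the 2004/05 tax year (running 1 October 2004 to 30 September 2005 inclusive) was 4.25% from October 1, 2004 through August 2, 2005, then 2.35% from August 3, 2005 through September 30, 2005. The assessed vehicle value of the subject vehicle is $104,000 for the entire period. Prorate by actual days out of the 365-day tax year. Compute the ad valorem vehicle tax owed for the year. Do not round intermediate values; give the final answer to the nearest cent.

October 1, 2004 – August 2, 2005: 306 days at 4.25% → $104,000 × 4.25% × 306/365 = $3,705.5342
August 3 – September 30, 2005: 59 days at 2.35% → $104,000 × 2.35% × 59/365 = $395.0575
Total = $4,100.5918

$4,100.59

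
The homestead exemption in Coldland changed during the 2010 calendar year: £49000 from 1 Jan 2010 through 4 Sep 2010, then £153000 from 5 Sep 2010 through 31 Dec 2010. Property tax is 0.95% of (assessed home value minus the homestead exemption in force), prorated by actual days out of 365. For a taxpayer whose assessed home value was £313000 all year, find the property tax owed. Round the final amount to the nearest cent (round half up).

1 Jan – 4 Sep 2010: 247 days, exemption £49000 → (£313000 − £49000) × 0.95% × 247/365 = £1697.1945
5 Sep – 31 Dec 2010: 118 days, exemption £153000 → (£313000 − £153000) × 0.95% × 118/365 = £491.3973
Total = £2188.5918

£2188.59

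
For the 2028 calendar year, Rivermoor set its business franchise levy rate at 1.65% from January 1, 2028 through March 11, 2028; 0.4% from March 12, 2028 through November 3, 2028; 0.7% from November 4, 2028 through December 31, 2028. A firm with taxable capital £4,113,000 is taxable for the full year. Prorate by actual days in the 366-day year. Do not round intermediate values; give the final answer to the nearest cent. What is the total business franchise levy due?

£28,380.82

January 1 – March 11, 2028: 71 days at 1.65% → £4,113,000 × 1.65% × 71/366 = £13,164.9713
March 12 – November 3, 2028: 237 days at 0.4% → £4,113,000 × 0.4% × 237/366 = £10,653.3443
November 4 – December 31, 2028: 58 days at 0.7% → £4,113,000 × 0.7% × 58/366 = £4,562.5082
Total = £28,380.8238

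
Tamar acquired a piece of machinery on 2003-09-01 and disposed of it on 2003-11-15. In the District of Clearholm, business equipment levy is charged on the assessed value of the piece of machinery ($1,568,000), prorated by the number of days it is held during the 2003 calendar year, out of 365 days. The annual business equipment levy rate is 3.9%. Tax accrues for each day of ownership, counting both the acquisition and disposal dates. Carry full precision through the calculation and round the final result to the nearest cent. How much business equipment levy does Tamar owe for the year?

$12,733.02

Days held (2003-09-01 to 2003-11-15): 76 out of 365
Tax = $1,568,000 × 3.9% × 76/365 = $12,733.0192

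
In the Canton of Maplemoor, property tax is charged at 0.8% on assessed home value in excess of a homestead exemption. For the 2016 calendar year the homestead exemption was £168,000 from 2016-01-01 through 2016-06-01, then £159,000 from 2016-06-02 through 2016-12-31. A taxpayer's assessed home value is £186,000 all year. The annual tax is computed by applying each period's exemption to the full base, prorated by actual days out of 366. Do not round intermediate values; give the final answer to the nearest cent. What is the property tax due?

£185.90

2016-01-01 to 2016-06-01: 153 days, exemption £168,000 → (£186,000 − £168,000) × 0.8% × 153/366 = £60.1967
2016-06-02 to 2016-12-31: 213 days, exemption £159,000 → (£186,000 − £159,000) × 0.8% × 213/366 = £125.7049
Total = £185.9016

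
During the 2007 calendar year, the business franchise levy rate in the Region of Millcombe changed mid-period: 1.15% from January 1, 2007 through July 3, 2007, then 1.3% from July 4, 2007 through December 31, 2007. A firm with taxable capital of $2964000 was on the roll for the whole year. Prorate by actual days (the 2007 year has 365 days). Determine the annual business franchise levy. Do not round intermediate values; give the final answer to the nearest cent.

$36290.73

January 1 – July 3, 2007: 184 days at 1.15% → $2964000 × 1.15% × 184/365 = $17183.0795
July 4 – December 31, 2007: 181 days at 1.3% → $2964000 × 1.3% × 181/365 = $19107.6493
Total = $36290.7288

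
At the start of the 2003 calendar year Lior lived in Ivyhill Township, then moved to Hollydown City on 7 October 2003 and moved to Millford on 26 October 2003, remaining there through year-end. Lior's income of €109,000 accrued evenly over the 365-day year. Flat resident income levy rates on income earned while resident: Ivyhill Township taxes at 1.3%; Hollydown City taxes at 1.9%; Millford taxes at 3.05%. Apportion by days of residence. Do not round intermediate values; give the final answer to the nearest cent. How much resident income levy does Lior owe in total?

Ivyhill Township, 1 January – 6 October 2003: 279 days → €109,000 × 1.3% × 279/365 = €1,083.1315
Hollydown City, 7 October – 25 October 2003: 19 days → €109,000 × 1.9% × 19/365 = €107.8055
Millford, 26 October – 31 December 2003: 67 days → €109,000 × 3.05% × 67/365 = €610.2507
Total = €1,801.1877

€1,801.19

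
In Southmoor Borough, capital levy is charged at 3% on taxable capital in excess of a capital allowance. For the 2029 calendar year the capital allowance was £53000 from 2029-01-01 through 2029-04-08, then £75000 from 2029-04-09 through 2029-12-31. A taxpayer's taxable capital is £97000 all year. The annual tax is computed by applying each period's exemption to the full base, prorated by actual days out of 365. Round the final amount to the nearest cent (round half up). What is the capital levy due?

2029-01-01 to 2029-04-08: 98 days, exemption £53000 → (£97000 − £53000) × 3% × 98/365 = £354.4110
2029-04-09 to 2029-12-31: 267 days, exemption £75000 → (£97000 − £75000) × 3% × 267/365 = £482.7945
Total = £837.2055

£837.21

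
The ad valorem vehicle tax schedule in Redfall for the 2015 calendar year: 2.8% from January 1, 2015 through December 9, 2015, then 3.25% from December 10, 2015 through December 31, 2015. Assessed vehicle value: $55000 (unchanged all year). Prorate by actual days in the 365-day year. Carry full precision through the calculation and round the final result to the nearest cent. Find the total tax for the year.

$1554.92

January 1 – December 9, 2015: 343 days at 2.8% → $55000 × 2.8% × 343/365 = $1447.1781
December 10 – December 31, 2015: 22 days at 3.25% → $55000 × 3.25% × 22/365 = $107.7397
Total = $1554.9178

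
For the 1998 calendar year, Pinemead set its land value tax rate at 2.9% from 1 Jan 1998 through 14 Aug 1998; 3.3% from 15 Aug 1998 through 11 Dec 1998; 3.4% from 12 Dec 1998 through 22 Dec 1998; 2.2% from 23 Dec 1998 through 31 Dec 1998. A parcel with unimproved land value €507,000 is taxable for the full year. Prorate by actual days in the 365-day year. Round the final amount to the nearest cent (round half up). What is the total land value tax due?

1 Jan – 14 Aug 1998: 226 days at 2.9% → €507,000 × 2.9% × 226/365 = €9,103.7753
15 Aug – 11 Dec 1998: 119 days at 3.3% → €507,000 × 3.3% × 119/365 = €5,454.7644
12 Dec – 22 Dec 1998: 11 days at 3.4% → €507,000 × 3.4% × 11/365 = €519.5014
23 Dec – 31 Dec 1998: 9 days at 2.2% → €507,000 × 2.2% × 9/365 = €275.0301
Total = €15,353.0712

€15,353.07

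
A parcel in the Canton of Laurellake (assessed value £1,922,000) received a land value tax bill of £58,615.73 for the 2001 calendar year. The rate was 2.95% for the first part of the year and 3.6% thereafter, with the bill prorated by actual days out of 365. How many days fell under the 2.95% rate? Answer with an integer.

309 days

Let d = days at the first rate; then 365 − d days at the second rate.
£1,922,000 × [2.95%·d + 3.6%·(365−d)] / 365 = £58,615.73
Solving gives d = 309, so the new rate took effect on November 6, 2001.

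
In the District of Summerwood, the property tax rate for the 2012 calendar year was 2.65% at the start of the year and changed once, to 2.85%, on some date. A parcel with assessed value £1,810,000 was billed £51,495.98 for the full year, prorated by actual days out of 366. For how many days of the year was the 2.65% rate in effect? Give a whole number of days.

Let d = days at the first rate; then 366 − d days at the second rate.
£1,810,000 × [2.65%·d + 2.85%·(366−d)] / 366 = £51,495.98
Solving gives d = 9, so the new rate took effect on January 10, 2012.

9 days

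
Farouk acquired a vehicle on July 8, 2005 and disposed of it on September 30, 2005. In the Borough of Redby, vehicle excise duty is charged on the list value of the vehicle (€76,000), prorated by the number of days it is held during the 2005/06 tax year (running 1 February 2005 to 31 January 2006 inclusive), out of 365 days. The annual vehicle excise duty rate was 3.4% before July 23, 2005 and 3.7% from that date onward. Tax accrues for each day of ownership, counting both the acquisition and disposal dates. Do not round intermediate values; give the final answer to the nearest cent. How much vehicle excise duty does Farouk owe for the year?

July 8 – July 22, 2005: 15 days at 3.4% → €76,000 × 3.4% × 15/365 = €106.1918
July 23 – September 30, 2005: 70 days at 3.7% → €76,000 × 3.7% × 70/365 = €539.2877
Total = €645.4795

€645.48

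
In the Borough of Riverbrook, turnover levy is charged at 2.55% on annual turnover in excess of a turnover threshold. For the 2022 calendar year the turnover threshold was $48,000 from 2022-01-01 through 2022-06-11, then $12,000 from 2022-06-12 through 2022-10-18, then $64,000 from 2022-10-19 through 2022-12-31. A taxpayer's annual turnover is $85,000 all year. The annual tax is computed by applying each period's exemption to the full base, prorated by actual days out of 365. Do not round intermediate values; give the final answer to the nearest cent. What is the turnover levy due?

2022-01-01 to 2022-06-11: 162 days, exemption $48,000 → ($85,000 − $48,000) × 2.55% × 162/365 = $418.7589
2022-06-12 to 2022-10-18: 129 days, exemption $12,000 → ($85,000 − $12,000) × 2.55% × 129/365 = $657.9000
2022-10-19 to 2022-12-31: 74 days, exemption $64,000 → ($85,000 − $64,000) × 2.55% × 74/365 = $108.5671
Total = $1,185.2260

$1,185.23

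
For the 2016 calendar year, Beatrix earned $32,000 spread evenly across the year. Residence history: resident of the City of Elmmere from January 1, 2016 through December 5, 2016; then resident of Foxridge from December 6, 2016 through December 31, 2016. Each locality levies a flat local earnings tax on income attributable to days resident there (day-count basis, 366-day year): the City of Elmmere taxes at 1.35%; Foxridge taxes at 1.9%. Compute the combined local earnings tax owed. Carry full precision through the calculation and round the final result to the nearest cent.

$444.50

The City of Elmmere, January 1 – December 5, 2016: 340 days → $32,000 × 1.35% × 340/366 = $401.3115
Foxridge, December 6 – December 31, 2016: 26 days → $32,000 × 1.9% × 26/366 = $43.1913
Total = $444.5027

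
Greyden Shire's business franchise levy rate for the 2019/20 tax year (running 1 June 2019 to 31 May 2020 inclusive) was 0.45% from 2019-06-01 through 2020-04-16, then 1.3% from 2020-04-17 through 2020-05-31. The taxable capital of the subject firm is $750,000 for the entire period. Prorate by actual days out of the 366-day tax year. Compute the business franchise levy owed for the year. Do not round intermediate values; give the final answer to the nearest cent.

$4,158.81

2019-06-01 to 2020-04-16: 321 days at 0.45% → $750,000 × 0.45% × 321/366 = $2,960.0410
2020-04-17 to 2020-05-31: 45 days at 1.3% → $750,000 × 1.3% × 45/366 = $1,198.7705
Total = $4,158.8115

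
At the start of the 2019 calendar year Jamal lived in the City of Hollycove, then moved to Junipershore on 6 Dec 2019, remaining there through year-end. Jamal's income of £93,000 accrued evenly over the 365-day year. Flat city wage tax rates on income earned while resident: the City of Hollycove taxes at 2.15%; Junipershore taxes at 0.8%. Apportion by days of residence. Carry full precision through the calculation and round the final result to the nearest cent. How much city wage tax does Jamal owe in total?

£1,910.07

The City of Hollycove, 1 Jan – 5 Dec 2019: 339 days → £93,000 × 2.15% × 339/365 = £1,857.0699
Junipershore, 6 Dec – 31 Dec 2019: 26 days → £93,000 × 0.8% × 26/365 = £52.9973
Total = £1,910.0671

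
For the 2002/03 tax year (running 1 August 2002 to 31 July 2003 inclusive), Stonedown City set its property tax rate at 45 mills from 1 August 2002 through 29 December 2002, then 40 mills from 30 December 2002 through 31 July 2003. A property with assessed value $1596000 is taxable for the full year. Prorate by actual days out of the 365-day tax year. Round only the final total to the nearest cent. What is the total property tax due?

1 August – 29 December 2002: 151 days at 45 mills → $1596000 × 4.5% × 151/365 = $29711.8356
30 December 2002 – 31 July 2003: 214 days at 40 mills → $1596000 × 4% × 214/365 = $37429.4795
Total = $67141.3151

$67141.32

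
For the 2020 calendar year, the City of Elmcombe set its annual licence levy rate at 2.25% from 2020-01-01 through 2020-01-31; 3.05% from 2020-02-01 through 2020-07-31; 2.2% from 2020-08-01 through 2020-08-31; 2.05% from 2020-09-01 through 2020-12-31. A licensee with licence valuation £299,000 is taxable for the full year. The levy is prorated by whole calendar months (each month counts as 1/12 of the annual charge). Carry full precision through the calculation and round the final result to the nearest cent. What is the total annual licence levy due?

2020-01-01 to 2020-01-31: 1 month at 2.25% → £299,000 × 2.25% × 1/12 = £560.6250
2020-02-01 to 2020-07-31: 6 months at 3.05% → £299,000 × 3.05% × 6/12 = £4,559.7500
2020-08-01 to 2020-08-31: 1 month at 2.2% → £299,000 × 2.2% × 1/12 = £548.1667
2020-09-01 to 2020-12-31: 4 months at 2.05% → £299,000 × 2.05% × 4/12 = £2,043.1667
Total = £7,711.7083

£7,711.71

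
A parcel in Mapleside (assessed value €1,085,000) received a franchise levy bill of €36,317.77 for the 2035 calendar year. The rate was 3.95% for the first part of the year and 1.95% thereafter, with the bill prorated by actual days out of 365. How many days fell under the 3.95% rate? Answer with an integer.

Let d = days at the first rate; then 365 − d days at the second rate.
€1,085,000 × [3.95%·d + 1.95%·(365−d)] / 365 = €36,317.77
Solving gives d = 255, so the new rate took effect on 13 September 2035.

255 days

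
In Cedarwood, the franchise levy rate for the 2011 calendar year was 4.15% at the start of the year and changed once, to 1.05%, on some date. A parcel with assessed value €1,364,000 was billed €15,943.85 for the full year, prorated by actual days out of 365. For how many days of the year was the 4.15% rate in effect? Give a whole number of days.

14 days

Let d = days at the first rate; then 365 − d days at the second rate.
€1,364,000 × [4.15%·d + 1.05%·(365−d)] / 365 = €15,943.85
Solving gives d = 14, so the new rate took effect on January 15, 2011.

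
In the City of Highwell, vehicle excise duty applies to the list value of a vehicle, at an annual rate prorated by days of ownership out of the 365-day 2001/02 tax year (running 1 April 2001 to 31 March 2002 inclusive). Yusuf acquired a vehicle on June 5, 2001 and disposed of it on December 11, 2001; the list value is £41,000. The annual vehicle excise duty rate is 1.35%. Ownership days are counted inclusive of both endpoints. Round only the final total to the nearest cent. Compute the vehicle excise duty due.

£288.12

Days held (June 5 – December 11, 2001): 190 out of 365
Tax = £41,000 × 1.35% × 190/365 = £288.1233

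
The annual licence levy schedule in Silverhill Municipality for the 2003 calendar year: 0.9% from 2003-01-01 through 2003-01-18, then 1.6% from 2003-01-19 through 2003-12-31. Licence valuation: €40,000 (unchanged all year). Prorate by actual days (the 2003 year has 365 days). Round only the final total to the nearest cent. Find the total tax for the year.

2003-01-01 to 2003-01-18: 18 days at 0.9% → €40,000 × 0.9% × 18/365 = €17.7534
2003-01-19 to 2003-12-31: 347 days at 1.6% → €40,000 × 1.6% × 347/365 = €608.4384
Total = €626.1918

€626.19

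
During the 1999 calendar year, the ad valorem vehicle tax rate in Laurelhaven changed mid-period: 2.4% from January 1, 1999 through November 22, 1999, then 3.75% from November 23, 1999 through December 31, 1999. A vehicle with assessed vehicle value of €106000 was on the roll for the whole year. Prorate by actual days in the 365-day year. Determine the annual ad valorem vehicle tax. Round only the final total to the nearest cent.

January 1 – November 22, 1999: 326 days at 2.4% → €106000 × 2.4% × 326/365 = €2272.1753
November 23 – December 31, 1999: 39 days at 3.75% → €106000 × 3.75% × 39/365 = €424.7260
Total = €2696.9014

€2696.90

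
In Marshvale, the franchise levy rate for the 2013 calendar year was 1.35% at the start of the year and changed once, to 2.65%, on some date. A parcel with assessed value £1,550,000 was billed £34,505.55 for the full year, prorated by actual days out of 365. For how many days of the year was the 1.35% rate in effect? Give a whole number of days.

Let d = days at the first rate; then 365 − d days at the second rate.
£1,550,000 × [1.35%·d + 2.65%·(365−d)] / 365 = £34,505.55
Solving gives d = 119, so the new rate took effect on 30 Apr 2013.

119 days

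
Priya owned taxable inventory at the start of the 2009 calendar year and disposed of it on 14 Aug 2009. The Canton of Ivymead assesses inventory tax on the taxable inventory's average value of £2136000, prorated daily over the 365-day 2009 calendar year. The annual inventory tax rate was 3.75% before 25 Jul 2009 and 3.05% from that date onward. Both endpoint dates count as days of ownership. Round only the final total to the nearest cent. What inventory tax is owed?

1 Jan – 24 Jul 2009: 205 days at 3.75% → £2136000 × 3.75% × 205/365 = £44987.6712
25 Jul – 14 Aug 2009: 21 days at 3.05% → £2136000 × 3.05% × 21/365 = £3748.2411
Total = £48735.9123

£48735.91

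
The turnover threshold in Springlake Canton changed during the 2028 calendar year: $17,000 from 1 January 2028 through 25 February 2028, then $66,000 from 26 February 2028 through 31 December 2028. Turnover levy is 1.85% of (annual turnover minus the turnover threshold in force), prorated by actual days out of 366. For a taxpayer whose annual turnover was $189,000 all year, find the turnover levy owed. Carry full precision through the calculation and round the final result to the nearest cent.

$2,414.20

1 January – 25 February 2028: 56 days, exemption $17,000 → ($189,000 − $17,000) × 1.85% × 56/366 = $486.8634
26 February – 31 December 2028: 310 days, exemption $66,000 → ($189,000 − $66,000) × 1.85% × 310/366 = $1,927.3361
Total = $2,414.1995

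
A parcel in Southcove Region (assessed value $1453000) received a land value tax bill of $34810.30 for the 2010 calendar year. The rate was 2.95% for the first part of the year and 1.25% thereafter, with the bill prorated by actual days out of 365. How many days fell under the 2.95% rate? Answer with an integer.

Let d = days at the first rate; then 365 − d days at the second rate.
$1453000 × [2.95%·d + 1.25%·(365−d)] / 365 = $34810.30
Solving gives d = 246, so the new rate took effect on September 4, 2010.

246 days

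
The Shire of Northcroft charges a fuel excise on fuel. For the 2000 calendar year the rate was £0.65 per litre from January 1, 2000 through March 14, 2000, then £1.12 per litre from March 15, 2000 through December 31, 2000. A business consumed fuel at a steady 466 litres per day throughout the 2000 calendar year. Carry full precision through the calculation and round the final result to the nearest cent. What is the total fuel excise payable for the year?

£174,815.24

January 1 – March 14, 2000: 74 days × 466 litres/day = 34,484 litres at £0.65/litre → £22,414.60
March 15 – December 31, 2000: 292 days × 466 litres/day = 136,072 litres at £1.12/litre → £152,400.64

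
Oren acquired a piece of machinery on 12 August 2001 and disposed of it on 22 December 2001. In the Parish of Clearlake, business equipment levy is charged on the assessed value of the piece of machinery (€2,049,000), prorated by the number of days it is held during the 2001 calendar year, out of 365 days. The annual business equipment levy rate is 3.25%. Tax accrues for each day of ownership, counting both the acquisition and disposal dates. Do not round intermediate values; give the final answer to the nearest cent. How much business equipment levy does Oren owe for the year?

€24,265.21

Days held (12 August – 22 December 2001): 133 out of 365
Tax = €2,049,000 × 3.25% × 133/365 = €24,265.2123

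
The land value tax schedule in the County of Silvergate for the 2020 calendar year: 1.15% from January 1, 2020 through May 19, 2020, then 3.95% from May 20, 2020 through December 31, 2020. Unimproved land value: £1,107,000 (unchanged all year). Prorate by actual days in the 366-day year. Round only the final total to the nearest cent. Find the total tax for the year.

January 1 – May 19, 2020: 140 days at 1.15% → £1,107,000 × 1.15% × 140/366 = £4,869.5902
May 20 – December 31, 2020: 226 days at 3.95% → £1,107,000 × 3.95% × 226/366 = £27,000.5164
Total = £31,870.1066

£31,870.11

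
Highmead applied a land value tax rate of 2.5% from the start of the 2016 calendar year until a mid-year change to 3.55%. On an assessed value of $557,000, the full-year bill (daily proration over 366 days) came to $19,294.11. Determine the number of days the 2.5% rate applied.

30 days

Let d = days at the first rate; then 366 − d days at the second rate.
$557,000 × [2.5%·d + 3.55%·(366−d)] / 366 = $19,294.11
Solving gives d = 30, so the new rate took effect on 31 January 2016.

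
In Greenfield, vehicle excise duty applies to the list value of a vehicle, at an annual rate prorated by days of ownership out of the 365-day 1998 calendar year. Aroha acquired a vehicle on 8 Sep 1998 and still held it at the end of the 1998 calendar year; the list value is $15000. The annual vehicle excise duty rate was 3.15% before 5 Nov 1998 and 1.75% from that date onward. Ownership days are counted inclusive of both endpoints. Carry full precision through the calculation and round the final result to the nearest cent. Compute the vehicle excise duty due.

8 Sep – 4 Nov 1998: 58 days at 3.15% → $15000 × 3.15% × 58/365 = $75.0822
5 Nov – 31 Dec 1998: 57 days at 1.75% → $15000 × 1.75% × 57/365 = $40.9932
Total = $116.0753

$116.08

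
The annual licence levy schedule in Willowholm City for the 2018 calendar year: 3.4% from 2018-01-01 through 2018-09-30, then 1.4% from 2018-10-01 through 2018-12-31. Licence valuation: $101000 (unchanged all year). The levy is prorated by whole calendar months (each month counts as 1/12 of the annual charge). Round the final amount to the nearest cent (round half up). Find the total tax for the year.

2018-01-01 to 2018-09-30: 9 months at 3.4% → $101000 × 3.4% × 9/12 = $2575.5000
2018-10-01 to 2018-12-31: 3 months at 1.4% → $101000 × 1.4% × 3/12 = $353.5000
Total = $2929.0000

$2929.00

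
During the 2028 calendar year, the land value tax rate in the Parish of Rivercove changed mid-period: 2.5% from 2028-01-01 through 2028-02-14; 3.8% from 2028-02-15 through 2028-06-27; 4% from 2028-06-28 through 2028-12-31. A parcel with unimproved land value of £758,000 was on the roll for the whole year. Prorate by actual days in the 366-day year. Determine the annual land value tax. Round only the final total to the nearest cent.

2028-01-01 to 2028-02-14: 45 days at 2.5% → £758,000 × 2.5% × 45/366 = £2,329.9180
2028-02-15 to 2028-06-27: 134 days at 3.8% → £758,000 × 3.8% × 134/366 = £10,545.7268
2028-06-28 to 2028-12-31: 187 days at 4% → £758,000 × 4% × 187/366 = £15,491.3661
Total = £28,367.0109

£28,367.01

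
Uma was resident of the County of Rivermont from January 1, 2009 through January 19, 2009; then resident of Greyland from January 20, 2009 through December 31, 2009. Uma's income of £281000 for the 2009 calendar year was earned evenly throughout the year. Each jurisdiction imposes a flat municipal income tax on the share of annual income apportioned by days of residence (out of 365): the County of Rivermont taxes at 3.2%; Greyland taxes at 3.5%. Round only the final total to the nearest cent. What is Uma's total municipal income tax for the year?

£9791.12

The County of Rivermont, January 1 – January 19, 2009: 19 days → £281000 × 3.2% × 19/365 = £468.0767
Greyland, January 20 – December 31, 2009: 346 days → £281000 × 3.5% × 346/365 = £9323.0411
Total = £9791.1178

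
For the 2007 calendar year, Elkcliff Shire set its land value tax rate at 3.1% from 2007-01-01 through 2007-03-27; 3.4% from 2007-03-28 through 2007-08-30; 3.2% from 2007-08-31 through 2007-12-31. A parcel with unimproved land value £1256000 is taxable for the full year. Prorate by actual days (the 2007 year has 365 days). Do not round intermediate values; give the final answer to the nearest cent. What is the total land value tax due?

2007-01-01 to 2007-03-27: 86 days at 3.1% → £1256000 × 3.1% × 86/365 = £9173.9616
2007-03-28 to 2007-08-30: 156 days at 3.4% → £1256000 × 3.4% × 156/365 = £18251.5726
2007-08-31 to 2007-12-31: 123 days at 3.2% → £1256000 × 3.2% × 123/365 = £13544.1534
Total = £40969.6877

£40969.69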